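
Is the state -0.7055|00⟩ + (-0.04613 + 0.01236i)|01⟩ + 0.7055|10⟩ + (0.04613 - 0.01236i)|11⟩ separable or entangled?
Separable

Writing the state as a|00⟩ + b|01⟩ + c|10⟩ + d|11⟩, it is a product state iff ad − bc = 0.
Here (a, b, c, d) = (-0.7055, (-0.04613 + 0.01236i), 0.7055, (0.04613 - 0.01236i)): ad − bc = (-0.7055)(0.04613 - 0.01236i) − (-0.04613 + 0.01236i)(0.7055) = 0, so the state is separable.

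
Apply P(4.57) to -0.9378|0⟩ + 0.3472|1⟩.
-0.9378|0⟩ + (-0.04927 - 0.3437i)|1⟩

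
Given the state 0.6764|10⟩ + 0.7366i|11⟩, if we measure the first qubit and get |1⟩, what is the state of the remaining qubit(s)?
0.6764|0⟩ + 0.7366i|1⟩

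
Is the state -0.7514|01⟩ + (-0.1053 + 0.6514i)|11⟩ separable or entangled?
Separable

Writing the state as a|00⟩ + b|01⟩ + c|10⟩ + d|11⟩, it is a product state iff ad − bc = 0.
Here (a, b, c, d) = (0, -0.7514, 0, (-0.1053 + 0.6514i)): ad − bc = (0)(-0.1053 + 0.6514i) − (-0.7514)(0) = 0, so the state is separable.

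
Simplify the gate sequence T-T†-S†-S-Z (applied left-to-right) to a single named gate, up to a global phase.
Z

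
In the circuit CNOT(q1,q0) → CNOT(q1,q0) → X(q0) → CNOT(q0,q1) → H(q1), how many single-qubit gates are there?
2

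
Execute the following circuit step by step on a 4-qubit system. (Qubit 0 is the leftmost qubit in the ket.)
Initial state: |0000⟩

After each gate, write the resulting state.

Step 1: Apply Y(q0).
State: i|1000⟩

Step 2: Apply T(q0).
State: (-1/√2 + (1/√2)i)|1000⟩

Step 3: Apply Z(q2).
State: (-1/√2 + (1/√2)i)|1000⟩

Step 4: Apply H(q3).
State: (-1/2 + (1/2)i)|1000⟩ + (-1/2 + (1/2)i)|1001⟩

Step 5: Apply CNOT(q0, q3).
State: (-1/2 + (1/2)i)|1000⟩ + (-1/2 + (1/2)i)|1001⟩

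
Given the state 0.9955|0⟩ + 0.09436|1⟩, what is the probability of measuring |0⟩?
0.991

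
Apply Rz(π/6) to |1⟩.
(0.9659 + 0.2588i)|1⟩

Rz(π/6) = [[e^(−iθ/2), 0], [0, e^(iθ/2)]] with e^(±iθ/2) = cos(θ/2) ± i·sin(θ/2); θ = π/6, cos(θ/2) ≈ 0.965926, sin(θ/2) ≈ 0.258819.
With a = amp(|0⟩) = 0 and b = amp(|1⟩) = 1:
new amp(|0⟩) = (0.965926 - 0.258819i)·a = 0
new amp(|1⟩) = (0.965926 + 0.258819i)·b = (0.9659 + 0.2588i)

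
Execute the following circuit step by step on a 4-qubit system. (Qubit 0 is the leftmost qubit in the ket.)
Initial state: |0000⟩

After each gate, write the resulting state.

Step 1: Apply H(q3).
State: 1/√2|0000⟩ + 1/√2|0001⟩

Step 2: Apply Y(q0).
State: (1/√2)i|1000⟩ + (1/√2)i|1001⟩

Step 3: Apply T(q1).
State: (1/√2)i|1000⟩ + (1/√2)i|1001⟩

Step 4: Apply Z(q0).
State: -(1/√2)i|1000⟩ - (1/√2)i|1001⟩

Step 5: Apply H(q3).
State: -i|1000⟩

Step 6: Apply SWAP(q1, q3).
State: -i|1000⟩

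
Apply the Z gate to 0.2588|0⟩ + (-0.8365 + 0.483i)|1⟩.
0.2588|0⟩ + (0.8365 - 0.483i)|1⟩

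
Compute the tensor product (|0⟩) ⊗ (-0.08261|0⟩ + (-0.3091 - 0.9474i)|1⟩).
-0.08261|00⟩ + (-0.3091 - 0.9474i)|01⟩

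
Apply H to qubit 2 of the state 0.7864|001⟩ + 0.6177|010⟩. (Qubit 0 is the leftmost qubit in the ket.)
0.5561|000⟩ - 0.5561|001⟩ + 0.4368|010⟩ + 0.4368|011⟩

H on qubit 2 mixes each pair of kets that differ only in qubit 2: amplitudes (a, b) of (|…0…⟩, |…1…⟩) become ((a + b)/√2, (a − b)/√2). Kets absent from the input have amplitude 0.
(|000⟩, |001⟩): (a, b) = (0, 0.7864) → (0.5561, -0.5561)
(|010⟩, |011⟩): (a, b) = (0.6177, 0) → (0.4368, 0.4368)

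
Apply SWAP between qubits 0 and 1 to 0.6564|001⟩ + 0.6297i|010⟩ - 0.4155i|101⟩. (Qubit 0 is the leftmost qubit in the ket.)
0.6564|001⟩ - 0.4155i|011⟩ + 0.6297i|100⟩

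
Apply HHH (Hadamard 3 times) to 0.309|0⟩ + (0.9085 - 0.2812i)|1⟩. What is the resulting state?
(0.8609 - 0.1988i)|0⟩ + (-0.4239 + 0.1988i)|1⟩

H² = I, so H^3 = H: a single Hadamard. With (a, b) = (0.309, (0.9085 - 0.2812i)), H gives ((a + b)/√2, (a − b)/√2) = ((0.8609 - 0.1988i), (-0.4239 + 0.1988i)).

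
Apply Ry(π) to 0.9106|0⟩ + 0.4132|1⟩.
-0.4132|0⟩ + 0.9106|1⟩

Ry(π) = [[cos(θ/2), −sin(θ/2)], [sin(θ/2), cos(θ/2)]]; θ = π, cos(θ/2) ≈ 0, sin(θ/2) ≈ 1.
With a = amp(|0⟩) = 0.9106 and b = amp(|1⟩) = 0.4132:
new amp(|0⟩) = (-1)·b = -0.4132
new amp(|1⟩) = (1)·a = 0.9106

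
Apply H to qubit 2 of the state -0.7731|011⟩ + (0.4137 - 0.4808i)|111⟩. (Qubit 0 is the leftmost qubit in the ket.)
-0.5467|010⟩ + 0.5467|011⟩ + (0.2925 - 0.34i)|110⟩ + (-0.2925 + 0.34i)|111⟩

H on qubit 2 mixes each pair of kets that differ only in qubit 2: amplitudes (a, b) of (|…0…⟩, |…1…⟩) become ((a + b)/√2, (a − b)/√2). Kets absent from the input have amplitude 0.
(|010⟩, |011⟩): (a, b) = (0, -0.7731) → (-0.5467, 0.5467)
(|110⟩, |111⟩): (a, b) = (0, (0.4137 - 0.4808i)) → ((0.2925 - 0.34i), (-0.2925 + 0.34i))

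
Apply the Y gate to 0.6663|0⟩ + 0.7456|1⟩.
-0.7456i|0⟩ + 0.6663i|1⟩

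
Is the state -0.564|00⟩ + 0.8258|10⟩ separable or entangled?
Separable

Writing the state as a|00⟩ + b|01⟩ + c|10⟩ + d|11⟩, it is a product state iff ad − bc = 0.
Here (a, b, c, d) = (-0.564, 0, 0.8258, 0): ad − bc = (-0.564)(0) − (0)(0.8258) = 0, so the state is separable.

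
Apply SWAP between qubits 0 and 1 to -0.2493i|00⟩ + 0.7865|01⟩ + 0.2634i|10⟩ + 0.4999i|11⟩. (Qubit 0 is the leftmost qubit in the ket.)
-0.2493i|00⟩ + 0.2634i|01⟩ + 0.7865|10⟩ + 0.4999i|11⟩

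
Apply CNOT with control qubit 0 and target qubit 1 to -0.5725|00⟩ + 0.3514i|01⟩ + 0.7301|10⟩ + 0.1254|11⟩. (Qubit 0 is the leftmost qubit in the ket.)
-0.5725|00⟩ + 0.3514i|01⟩ + 0.1254|10⟩ + 0.7301|11⟩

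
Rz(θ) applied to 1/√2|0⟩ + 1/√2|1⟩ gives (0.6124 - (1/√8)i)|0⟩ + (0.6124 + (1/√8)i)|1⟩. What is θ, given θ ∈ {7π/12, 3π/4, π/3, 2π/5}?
π/3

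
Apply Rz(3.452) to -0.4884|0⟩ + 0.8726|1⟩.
(0.0755 + 0.4825i)|0⟩ + (-0.1349 + 0.8621i)|1⟩

Rz(3.452) = [[e^(−iθ/2), 0], [0, e^(iθ/2)]] with e^(±iθ/2) = cos(θ/2) ± i·sin(θ/2); θ = 3.452, cos(θ/2) ≈ -0.154581, sin(θ/2) ≈ 0.98798.
With a = amp(|0⟩) = -0.4884 and b = amp(|1⟩) = 0.8726:
new amp(|0⟩) = (-0.154581 - 0.98798i)·a = (0.0755 + 0.4825i)
new amp(|1⟩) = (-0.154581 + 0.98798i)·b = (-0.1349 + 0.8621i)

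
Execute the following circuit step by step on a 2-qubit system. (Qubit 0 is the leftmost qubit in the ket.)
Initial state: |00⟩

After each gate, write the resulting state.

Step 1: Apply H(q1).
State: 1/√2|00⟩ + 1/√2|01⟩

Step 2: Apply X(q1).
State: 1/√2|00⟩ + 1/√2|01⟩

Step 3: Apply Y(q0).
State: (1/√2)i|10⟩ + (1/√2)i|11⟩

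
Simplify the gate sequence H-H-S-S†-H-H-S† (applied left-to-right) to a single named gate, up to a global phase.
S†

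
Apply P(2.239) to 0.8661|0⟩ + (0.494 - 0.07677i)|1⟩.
0.8661|0⟩ + (-0.2458 + 0.4353i)|1⟩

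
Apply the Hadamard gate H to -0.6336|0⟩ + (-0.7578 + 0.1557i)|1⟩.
(-0.9839 + 0.1101i)|0⟩ + (0.08782 - 0.1101i)|1⟩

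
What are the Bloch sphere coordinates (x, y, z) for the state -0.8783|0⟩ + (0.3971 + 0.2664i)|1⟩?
(-0.6975, -0.468, 0.5428)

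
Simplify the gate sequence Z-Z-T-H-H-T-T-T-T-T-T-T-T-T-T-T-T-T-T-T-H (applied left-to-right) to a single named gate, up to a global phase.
H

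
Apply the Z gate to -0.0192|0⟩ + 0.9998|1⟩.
-0.0192|0⟩ - 0.9998|1⟩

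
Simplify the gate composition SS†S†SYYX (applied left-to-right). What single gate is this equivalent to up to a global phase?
X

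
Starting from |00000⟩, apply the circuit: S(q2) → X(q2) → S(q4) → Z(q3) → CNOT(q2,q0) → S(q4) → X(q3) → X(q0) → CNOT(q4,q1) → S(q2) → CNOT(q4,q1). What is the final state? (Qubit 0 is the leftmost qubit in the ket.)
i|00110⟩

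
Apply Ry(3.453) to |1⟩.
-0.9879|0⟩ - 0.1551|1⟩

Ry(3.453) = [[cos(θ/2), −sin(θ/2)], [sin(θ/2), cos(θ/2)]]; θ = 3.453, cos(θ/2) ≈ -0.155075, sin(θ/2) ≈ 0.987903.
With a = amp(|0⟩) = 0 and b = amp(|1⟩) = 1:
new amp(|0⟩) = (-0.155075)·a + (-0.987903)·b = -0.9879
new amp(|1⟩) = (0.987903)·a + (-0.155075)·b = -0.1551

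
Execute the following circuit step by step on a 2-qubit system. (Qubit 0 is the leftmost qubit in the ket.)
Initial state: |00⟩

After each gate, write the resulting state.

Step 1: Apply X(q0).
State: |10⟩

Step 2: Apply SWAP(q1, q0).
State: |01⟩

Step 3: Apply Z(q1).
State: -|01⟩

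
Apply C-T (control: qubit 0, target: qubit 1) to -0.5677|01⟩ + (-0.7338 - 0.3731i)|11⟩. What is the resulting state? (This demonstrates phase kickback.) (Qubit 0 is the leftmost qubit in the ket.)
-0.5677|01⟩ + (-0.2551 - 0.7827i)|11⟩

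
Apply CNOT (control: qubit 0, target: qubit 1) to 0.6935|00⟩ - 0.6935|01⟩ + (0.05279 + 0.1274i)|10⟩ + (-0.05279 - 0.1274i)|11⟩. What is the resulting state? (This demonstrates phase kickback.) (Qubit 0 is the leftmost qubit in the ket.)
0.6935|00⟩ - 0.6935|01⟩ + (-0.05279 - 0.1274i)|10⟩ + (0.05279 + 0.1274i)|11⟩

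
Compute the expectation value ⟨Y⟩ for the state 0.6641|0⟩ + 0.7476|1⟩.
0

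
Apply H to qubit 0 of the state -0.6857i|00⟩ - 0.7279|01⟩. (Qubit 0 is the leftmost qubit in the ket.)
-0.4849i|00⟩ - 0.5147|01⟩ - 0.4849i|10⟩ - 0.5147|11⟩

H on qubit 0 mixes each pair of kets that differ only in qubit 0: amplitudes (a, b) of (|…0…⟩, |…1…⟩) become ((a + b)/√2, (a − b)/√2). Kets absent from the input have amplitude 0.
(|00⟩, |10⟩): (a, b) = (-0.6857i, 0) → (-0.4849i, -0.4849i)
(|01⟩, |11⟩): (a, b) = (-0.7279, 0) → (-0.5147, -0.5147)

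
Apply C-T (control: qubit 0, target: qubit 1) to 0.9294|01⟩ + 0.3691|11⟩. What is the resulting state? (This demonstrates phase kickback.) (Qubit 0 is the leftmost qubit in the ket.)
0.9294|01⟩ + (0.261 + 0.261i)|11⟩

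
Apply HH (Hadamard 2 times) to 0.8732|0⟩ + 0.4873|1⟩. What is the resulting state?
0.8732|0⟩ + 0.4873|1⟩

H² = I, so an even number of Hadamards cancels: H^2 = I and the state is unchanged.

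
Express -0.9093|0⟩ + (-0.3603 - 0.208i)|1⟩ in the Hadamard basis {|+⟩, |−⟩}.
(-0.8977 - 0.1471i)|+⟩ + (-0.3882 + 0.1471i)|−⟩

With |ψ⟩ = α|0⟩ + β|1⟩, the Hadamard-basis coefficients are ⟨+|ψ⟩ = (α + β)/√2 and ⟨−|ψ⟩ = (α − β)/√2.
Here α = -0.9093, β = (-0.3603 - 0.208i): (α + β)/√2 = (-0.8977 - 0.1471i), (α − β)/√2 = (-0.3882 + 0.1471i).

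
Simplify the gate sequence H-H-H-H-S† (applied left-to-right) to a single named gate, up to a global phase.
S†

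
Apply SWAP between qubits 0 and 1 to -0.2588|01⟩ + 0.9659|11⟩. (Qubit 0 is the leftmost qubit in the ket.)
-0.2588|10⟩ + 0.9659|11⟩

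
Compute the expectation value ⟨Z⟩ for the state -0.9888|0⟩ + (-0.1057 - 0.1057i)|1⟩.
0.9554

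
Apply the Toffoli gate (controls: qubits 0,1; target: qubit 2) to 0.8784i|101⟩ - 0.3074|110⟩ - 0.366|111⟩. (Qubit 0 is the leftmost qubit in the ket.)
0.8784i|101⟩ - 0.366|110⟩ - 0.3074|111⟩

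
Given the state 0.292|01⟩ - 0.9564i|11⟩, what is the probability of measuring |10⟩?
0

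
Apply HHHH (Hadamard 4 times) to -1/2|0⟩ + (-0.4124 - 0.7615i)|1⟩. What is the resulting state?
-1/2|0⟩ + (-0.4124 - 0.7615i)|1⟩

H² = I, so an even number of Hadamards cancels: H^4 = I and the state is unchanged.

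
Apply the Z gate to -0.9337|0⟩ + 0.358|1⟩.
-0.9337|0⟩ - 0.358|1⟩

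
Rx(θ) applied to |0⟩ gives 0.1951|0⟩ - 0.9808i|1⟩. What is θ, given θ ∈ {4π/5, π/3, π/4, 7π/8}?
7π/8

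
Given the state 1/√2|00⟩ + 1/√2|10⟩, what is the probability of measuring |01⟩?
0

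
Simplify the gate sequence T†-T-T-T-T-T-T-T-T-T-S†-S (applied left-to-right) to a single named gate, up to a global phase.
I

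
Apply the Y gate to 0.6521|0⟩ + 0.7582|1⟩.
-0.7582i|0⟩ + 0.6521i|1⟩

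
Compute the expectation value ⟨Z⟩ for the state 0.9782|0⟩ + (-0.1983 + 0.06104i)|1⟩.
0.9138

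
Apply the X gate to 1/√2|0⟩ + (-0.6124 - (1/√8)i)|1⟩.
(-0.6124 - (1/√8)i)|0⟩ + 1/√2|1⟩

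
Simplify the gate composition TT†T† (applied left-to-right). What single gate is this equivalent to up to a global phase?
T†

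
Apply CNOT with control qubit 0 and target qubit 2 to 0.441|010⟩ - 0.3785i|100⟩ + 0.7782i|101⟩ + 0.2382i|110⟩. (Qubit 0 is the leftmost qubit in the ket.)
0.441|010⟩ + 0.7782i|100⟩ - 0.3785i|101⟩ + 0.2382i|111⟩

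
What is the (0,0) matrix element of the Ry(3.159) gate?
-0.008704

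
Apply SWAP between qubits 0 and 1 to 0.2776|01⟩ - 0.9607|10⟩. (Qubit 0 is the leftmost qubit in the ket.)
-0.9607|01⟩ + 0.2776|10⟩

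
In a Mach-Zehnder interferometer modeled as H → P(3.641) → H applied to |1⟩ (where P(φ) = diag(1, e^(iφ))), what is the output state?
(0.9389 + 0.2395i)|0⟩ + (0.06107 - 0.2395i)|1⟩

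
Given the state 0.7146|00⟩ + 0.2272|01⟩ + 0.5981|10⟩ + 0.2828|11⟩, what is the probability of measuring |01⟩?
0.05162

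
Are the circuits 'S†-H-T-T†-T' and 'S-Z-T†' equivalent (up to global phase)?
No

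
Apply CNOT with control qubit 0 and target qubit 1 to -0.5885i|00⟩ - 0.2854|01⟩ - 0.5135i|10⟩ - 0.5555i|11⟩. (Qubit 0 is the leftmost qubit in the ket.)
-0.5885i|00⟩ - 0.2854|01⟩ - 0.5555i|10⟩ - 0.5135i|11⟩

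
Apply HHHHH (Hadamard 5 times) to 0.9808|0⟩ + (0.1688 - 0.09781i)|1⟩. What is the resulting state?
(0.8129 - 0.06916i)|0⟩ + (0.5742 + 0.06916i)|1⟩

H² = I, so H^5 = H: a single Hadamard. With (a, b) = (0.9808, (0.1688 - 0.09781i)), H gives ((a + b)/√2, (a − b)/√2) = ((0.8129 - 0.06916i), (0.5742 + 0.06916i)).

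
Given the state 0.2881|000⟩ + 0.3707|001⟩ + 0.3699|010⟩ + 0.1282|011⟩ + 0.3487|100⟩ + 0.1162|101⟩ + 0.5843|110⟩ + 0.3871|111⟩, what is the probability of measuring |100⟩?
0.1216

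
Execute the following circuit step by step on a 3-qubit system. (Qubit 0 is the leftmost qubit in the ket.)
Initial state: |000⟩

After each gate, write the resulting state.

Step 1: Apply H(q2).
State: 1/√2|000⟩ + 1/√2|001⟩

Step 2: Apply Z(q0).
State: 1/√2|000⟩ + 1/√2|001⟩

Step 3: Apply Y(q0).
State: (1/√2)i|100⟩ + (1/√2)i|101⟩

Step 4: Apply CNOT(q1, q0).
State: (1/√2)i|100⟩ + (1/√2)i|101⟩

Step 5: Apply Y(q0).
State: 1/√2|000⟩ + 1/√2|001⟩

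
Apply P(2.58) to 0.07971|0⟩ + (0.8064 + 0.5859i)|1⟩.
0.07971|0⟩ + (-0.9946 - 0.06647i)|1⟩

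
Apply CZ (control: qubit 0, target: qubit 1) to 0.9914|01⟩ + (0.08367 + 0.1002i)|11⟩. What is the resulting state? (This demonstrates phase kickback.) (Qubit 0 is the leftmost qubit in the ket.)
0.9914|01⟩ + (-0.08367 - 0.1002i)|11⟩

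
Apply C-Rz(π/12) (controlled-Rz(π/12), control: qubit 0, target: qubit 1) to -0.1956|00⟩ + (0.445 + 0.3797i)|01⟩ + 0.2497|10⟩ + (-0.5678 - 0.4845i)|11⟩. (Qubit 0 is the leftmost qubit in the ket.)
-0.1956|00⟩ + (0.445 + 0.3797i)|01⟩ + (0.2476 - 0.03259i)|10⟩ + (-0.4997 - 0.5545i)|11⟩

C-Rz(π/12) leaves the control-|0⟩ kets |00⟩, |01⟩ unchanged and applies Rz(π/12) to qubit 1 on the control-|1⟩ pair (|10⟩, |11⟩).
Rz(π/12) = [[e^(−iθ/2), 0], [0, e^(iθ/2)]] with e^(±iθ/2) = cos(θ/2) ± i·sin(θ/2); θ = π/12, cos(θ/2) ≈ 0.991445, sin(θ/2) ≈ 0.130526.
With a = amp(|10⟩) = 0.2497 and b = amp(|11⟩) = (-0.5678 - 0.4845i):
new amp(|10⟩) = (0.991445 - 0.130526i)·a = (0.2476 - 0.03259i)
new amp(|11⟩) = (0.991445 + 0.130526i)·b = (-0.4997 - 0.5545i)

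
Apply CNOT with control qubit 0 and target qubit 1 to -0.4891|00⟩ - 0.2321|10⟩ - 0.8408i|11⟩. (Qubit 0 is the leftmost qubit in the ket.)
-0.4891|00⟩ - 0.8408i|10⟩ - 0.2321|11⟩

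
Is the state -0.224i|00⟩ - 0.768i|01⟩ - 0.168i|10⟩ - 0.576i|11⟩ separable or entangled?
Separable

Writing the state as a|00⟩ + b|01⟩ + c|10⟩ + d|11⟩, it is a product state iff ad − bc = 0.
Here (a, b, c, d) = (-0.224i, -0.768i, -0.168i, -0.576i): ad − bc = (-0.224i)(-0.576i) − (-0.768i)(-0.168i) = 0, so the state is separable.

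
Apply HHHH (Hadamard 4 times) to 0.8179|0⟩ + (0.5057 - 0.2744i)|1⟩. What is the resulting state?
0.8179|0⟩ + (0.5057 - 0.2744i)|1⟩

H² = I, so an even number of Hadamards cancels: H^4 = I and the state is unchanged.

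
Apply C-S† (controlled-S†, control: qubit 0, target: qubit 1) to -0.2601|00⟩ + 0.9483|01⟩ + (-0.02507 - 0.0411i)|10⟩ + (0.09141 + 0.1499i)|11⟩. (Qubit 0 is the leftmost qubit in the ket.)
-0.2601|00⟩ + 0.9483|01⟩ + (-0.02507 - 0.0411i)|10⟩ + (0.1499 - 0.09141i)|11⟩

C-S† leaves the control-|0⟩ kets |00⟩, |01⟩ unchanged and applies S† to qubit 1 on the control-|1⟩ pair (|10⟩, |11⟩).
S† = [[1, 0], [0, -i]].
With a = amp(|10⟩) = (-0.02507 - 0.0411i) and b = amp(|11⟩) = (0.09141 + 0.1499i):
new amp(|10⟩) = (1)·a = (-0.02507 - 0.0411i)
new amp(|11⟩) = (-i)·b = (0.1499 - 0.09141i)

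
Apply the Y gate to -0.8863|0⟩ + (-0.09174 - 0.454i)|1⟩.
(-0.454 + 0.09174i)|0⟩ - 0.8863i|1⟩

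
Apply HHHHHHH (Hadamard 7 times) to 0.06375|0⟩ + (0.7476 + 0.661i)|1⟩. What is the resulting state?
(0.5737 + 0.4674i)|0⟩ + (-0.4836 - 0.4674i)|1⟩

H² = I, so H^7 = H: a single Hadamard. With (a, b) = (0.06375, (0.7476 + 0.661i)), H gives ((a + b)/√2, (a − b)/√2) = ((0.5737 + 0.4674i), (-0.4836 - 0.4674i)).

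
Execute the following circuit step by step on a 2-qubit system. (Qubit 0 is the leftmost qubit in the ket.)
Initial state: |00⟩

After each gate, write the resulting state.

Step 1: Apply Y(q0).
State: i|10⟩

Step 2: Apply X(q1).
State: i|11⟩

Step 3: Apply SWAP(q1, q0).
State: i|11⟩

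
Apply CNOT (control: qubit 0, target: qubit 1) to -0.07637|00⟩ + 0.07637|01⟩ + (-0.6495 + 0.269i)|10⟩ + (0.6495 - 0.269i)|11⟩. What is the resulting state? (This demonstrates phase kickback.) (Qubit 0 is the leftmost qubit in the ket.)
-0.07637|00⟩ + 0.07637|01⟩ + (0.6495 - 0.269i)|10⟩ + (-0.6495 + 0.269i)|11⟩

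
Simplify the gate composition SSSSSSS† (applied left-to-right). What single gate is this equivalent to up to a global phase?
S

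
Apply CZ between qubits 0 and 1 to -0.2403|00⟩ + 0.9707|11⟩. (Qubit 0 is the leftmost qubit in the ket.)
-0.2403|00⟩ - 0.9707|11⟩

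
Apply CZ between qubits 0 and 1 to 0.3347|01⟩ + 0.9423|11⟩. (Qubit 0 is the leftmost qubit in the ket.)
0.3347|01⟩ - 0.9423|11⟩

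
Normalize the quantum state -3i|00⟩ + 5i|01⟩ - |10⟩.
-0.5071i|00⟩ + 0.8452i|01⟩ - 0.169|10⟩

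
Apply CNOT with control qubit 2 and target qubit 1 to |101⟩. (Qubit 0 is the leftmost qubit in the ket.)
|111⟩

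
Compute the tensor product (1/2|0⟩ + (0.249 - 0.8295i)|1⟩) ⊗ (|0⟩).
1/2|00⟩ + (0.249 - 0.8295i)|10⟩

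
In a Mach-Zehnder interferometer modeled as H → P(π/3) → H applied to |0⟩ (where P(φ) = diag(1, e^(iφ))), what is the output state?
(0.75 + 0.433i)|0⟩ + (0.25 - 0.433i)|1⟩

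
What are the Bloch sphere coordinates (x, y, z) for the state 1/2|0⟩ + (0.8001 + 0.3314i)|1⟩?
(0.8001, 0.3314, -0.5)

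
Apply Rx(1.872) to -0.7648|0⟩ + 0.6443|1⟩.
(-0.4535 - 0.5188i)|0⟩ + (0.3821 + 0.6158i)|1⟩

Rx(1.872) = [[cos(θ/2), −i·sin(θ/2)], [−i·sin(θ/2), cos(θ/2)]]; θ = 1.872, cos(θ/2) ≈ 0.593014, sin(θ/2) ≈ 0.805192.
With a = amp(|0⟩) = -0.7648 and b = amp(|1⟩) = 0.6443:
new amp(|0⟩) = (0.593014)·a + (-0.805192i)·b = (-0.4535 - 0.5188i)
new amp(|1⟩) = (-0.805192i)·a + (0.593014)·b = (0.3821 + 0.6158i)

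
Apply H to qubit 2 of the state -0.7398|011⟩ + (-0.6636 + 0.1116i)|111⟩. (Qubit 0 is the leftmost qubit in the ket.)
-0.5231|010⟩ + 0.5231|011⟩ + (-0.4692 + 0.07891i)|110⟩ + (0.4692 - 0.07891i)|111⟩

H on qubit 2 mixes each pair of kets that differ only in qubit 2: amplitudes (a, b) of (|…0…⟩, |…1…⟩) become ((a + b)/√2, (a − b)/√2). Kets absent from the input have amplitude 0.
(|010⟩, |011⟩): (a, b) = (0, -0.7398) → (-0.5231, 0.5231)
(|110⟩, |111⟩): (a, b) = (0, (-0.6636 + 0.1116i)) → ((-0.4692 + 0.07891i), (0.4692 - 0.07891i))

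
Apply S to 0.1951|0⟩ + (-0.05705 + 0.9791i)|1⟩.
0.1951|0⟩ + (-0.9791 - 0.05705i)|1⟩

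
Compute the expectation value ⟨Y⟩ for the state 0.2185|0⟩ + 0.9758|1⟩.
0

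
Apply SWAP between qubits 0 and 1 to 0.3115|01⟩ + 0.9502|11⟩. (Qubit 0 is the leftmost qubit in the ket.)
0.3115|10⟩ + 0.9502|11⟩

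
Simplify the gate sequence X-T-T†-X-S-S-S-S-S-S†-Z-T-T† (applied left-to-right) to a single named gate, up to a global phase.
Z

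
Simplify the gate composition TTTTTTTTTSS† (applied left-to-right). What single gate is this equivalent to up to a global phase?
T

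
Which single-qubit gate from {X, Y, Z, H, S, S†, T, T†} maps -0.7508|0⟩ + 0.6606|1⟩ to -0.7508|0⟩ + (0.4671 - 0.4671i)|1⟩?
T†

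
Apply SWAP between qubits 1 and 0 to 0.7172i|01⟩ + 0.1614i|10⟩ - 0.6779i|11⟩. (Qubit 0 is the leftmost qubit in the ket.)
0.1614i|01⟩ + 0.7172i|10⟩ - 0.6779i|11⟩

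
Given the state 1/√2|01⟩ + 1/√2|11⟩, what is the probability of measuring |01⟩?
1/2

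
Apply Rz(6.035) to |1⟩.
(-0.9923 + 0.1238i)|1⟩

Rz(6.035) = [[e^(−iθ/2), 0], [0, e^(iθ/2)]] with e^(±iθ/2) = cos(θ/2) ± i·sin(θ/2); θ = 6.035, cos(θ/2) ≈ -0.99231, sin(θ/2) ≈ 0.123774.
With a = amp(|0⟩) = 0 and b = amp(|1⟩) = 1:
new amp(|0⟩) = (-0.99231 - 0.123774i)·a = 0
new amp(|1⟩) = (-0.99231 + 0.123774i)·b = (-0.9923 + 0.1238i)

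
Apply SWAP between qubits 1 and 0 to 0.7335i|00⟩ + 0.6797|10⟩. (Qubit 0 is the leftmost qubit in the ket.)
0.7335i|00⟩ + 0.6797|01⟩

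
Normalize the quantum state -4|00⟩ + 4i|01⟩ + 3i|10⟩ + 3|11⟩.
-0.5657|00⟩ + 0.5657i|01⟩ + 0.4243i|10⟩ + 0.4243|11⟩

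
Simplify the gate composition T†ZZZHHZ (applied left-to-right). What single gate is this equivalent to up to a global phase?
T†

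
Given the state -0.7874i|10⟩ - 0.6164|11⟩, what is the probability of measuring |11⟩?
0.3799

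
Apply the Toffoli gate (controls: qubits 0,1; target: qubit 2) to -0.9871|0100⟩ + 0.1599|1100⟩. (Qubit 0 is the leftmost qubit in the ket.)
-0.9871|0100⟩ + 0.1599|1110⟩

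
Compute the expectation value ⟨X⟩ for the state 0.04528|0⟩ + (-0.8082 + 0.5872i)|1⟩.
-0.07319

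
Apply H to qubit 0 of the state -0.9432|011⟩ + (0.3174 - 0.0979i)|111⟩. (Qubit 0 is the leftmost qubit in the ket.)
(-0.4425 - 0.06923i)|011⟩ + (-0.8914 + 0.06923i)|111⟩

H on qubit 0 mixes each pair of kets that differ only in qubit 0: amplitudes (a, b) of (|…0…⟩, |…1…⟩) become ((a + b)/√2, (a − b)/√2). Kets absent from the input have amplitude 0.
(|011⟩, |111⟩): (a, b) = (-0.9432, (0.3174 - 0.0979i)) → ((-0.4425 - 0.06923i), (-0.8914 + 0.06923i))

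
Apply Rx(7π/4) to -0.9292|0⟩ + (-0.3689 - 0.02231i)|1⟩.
(0.8499 + 0.1412i)|0⟩ + (0.3408 + 0.3762i)|1⟩

Rx(7π/4) = [[cos(θ/2), −i·sin(θ/2)], [−i·sin(θ/2), cos(θ/2)]]; θ = 7π/4, cos(θ/2) ≈ -0.92388, sin(θ/2) ≈ 0.382683.
With a = amp(|0⟩) = -0.9292 and b = amp(|1⟩) = (-0.3689 - 0.02231i):
new amp(|0⟩) = (-0.92388)·a + (-0.382683i)·b = (0.8499 + 0.1412i)
new amp(|1⟩) = (-0.382683i)·a + (-0.92388)·b = (0.3408 + 0.3762i)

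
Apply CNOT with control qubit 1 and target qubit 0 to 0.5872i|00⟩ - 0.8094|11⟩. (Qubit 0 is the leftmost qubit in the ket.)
0.5872i|00⟩ - 0.8094|01⟩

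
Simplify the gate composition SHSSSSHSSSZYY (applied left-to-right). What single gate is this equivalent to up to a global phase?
Z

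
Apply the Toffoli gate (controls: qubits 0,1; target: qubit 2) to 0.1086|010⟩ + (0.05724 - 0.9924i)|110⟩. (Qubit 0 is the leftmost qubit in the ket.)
0.1086|010⟩ + (0.05724 - 0.9924i)|111⟩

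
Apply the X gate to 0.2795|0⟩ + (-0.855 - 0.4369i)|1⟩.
(-0.855 - 0.4369i)|0⟩ + 0.2795|1⟩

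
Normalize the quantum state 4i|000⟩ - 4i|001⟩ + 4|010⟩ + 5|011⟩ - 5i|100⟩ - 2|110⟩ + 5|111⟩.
0.3549i|000⟩ - 0.3549i|001⟩ + 0.3549|010⟩ + 0.4437|011⟩ - 0.4437i|100⟩ - 0.1775|110⟩ + 0.4437|111⟩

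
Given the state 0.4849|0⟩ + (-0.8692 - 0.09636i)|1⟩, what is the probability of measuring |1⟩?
0.7648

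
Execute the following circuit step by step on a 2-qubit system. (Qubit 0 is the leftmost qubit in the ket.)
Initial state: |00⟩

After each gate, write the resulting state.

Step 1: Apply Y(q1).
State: i|01⟩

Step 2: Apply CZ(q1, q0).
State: i|01⟩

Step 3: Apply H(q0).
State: (1/√2)i|01⟩ + (1/√2)i|11⟩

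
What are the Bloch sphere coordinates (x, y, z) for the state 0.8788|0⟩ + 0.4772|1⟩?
(0.8387, 0, 0.5446)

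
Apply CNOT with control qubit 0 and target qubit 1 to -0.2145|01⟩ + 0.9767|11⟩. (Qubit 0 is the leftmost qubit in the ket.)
-0.2145|01⟩ + 0.9767|10⟩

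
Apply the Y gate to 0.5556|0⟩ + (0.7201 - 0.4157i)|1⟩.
(-0.4157 - 0.7201i)|0⟩ + 0.5556i|1⟩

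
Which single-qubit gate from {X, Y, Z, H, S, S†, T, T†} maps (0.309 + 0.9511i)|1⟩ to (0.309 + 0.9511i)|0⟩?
X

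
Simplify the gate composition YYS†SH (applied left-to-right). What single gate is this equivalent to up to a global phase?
H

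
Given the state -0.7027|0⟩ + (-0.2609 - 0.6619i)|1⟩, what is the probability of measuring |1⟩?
0.5062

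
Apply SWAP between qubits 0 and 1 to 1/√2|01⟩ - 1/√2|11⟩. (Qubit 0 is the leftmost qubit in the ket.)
1/√2|10⟩ - 1/√2|11⟩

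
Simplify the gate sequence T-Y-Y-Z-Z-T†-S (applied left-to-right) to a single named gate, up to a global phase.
S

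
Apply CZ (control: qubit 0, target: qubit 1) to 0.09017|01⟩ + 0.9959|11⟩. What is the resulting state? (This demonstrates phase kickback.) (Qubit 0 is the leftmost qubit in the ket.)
0.09017|01⟩ - 0.9959|11⟩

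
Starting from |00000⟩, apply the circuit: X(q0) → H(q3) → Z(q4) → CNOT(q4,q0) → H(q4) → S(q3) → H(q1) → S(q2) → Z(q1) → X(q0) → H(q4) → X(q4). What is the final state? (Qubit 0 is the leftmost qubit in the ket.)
1/2|00001⟩ + (1/2)i|00011⟩ - 1/2|01001⟩ - (1/2)i|01011⟩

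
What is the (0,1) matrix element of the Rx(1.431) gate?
-0.656i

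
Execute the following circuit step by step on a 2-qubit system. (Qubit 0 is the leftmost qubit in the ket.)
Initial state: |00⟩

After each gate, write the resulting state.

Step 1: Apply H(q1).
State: 1/√2|00⟩ + 1/√2|01⟩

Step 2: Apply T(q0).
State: 1/√2|00⟩ + 1/√2|01⟩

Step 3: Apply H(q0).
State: 1/2|00⟩ + 1/2|01⟩ + 1/2|10⟩ + 1/2|11⟩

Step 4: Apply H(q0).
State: 1/√2|00⟩ + 1/√2|01⟩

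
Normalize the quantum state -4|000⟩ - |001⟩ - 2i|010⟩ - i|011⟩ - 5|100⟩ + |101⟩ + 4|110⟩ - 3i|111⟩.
-0.4682|000⟩ - 0.117|001⟩ - 0.2341i|010⟩ - 0.117i|011⟩ - 0.5852|100⟩ + 0.117|101⟩ + 0.4682|110⟩ - 0.3511i|111⟩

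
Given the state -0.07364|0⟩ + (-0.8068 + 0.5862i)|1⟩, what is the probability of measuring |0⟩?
0.005423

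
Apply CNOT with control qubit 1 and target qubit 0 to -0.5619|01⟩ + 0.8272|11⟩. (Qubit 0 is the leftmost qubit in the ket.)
0.8272|01⟩ - 0.5619|11⟩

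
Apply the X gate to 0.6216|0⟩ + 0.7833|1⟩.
0.7833|0⟩ + 0.6216|1⟩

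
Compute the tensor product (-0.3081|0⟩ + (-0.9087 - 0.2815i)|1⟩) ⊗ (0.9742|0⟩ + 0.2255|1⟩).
-0.3002|00⟩ - 0.06948|01⟩ + (-0.8853 - 0.2742i)|10⟩ + (-0.2049 - 0.06348i)|11⟩

amp(|b₁b₂…⟩) = product of the factor amplitudes for bits b₁, b₂, …; only kets whose every factor amplitude is nonzero survive.
|00⟩: (-0.3081)(0.9742) = -0.3002
|01⟩: (-0.3081)(0.2255) = -0.06948
|10⟩: (-0.9087 - 0.2815i)(0.9742) = (-0.8853 - 0.2742i)
|11⟩: (-0.9087 - 0.2815i)(0.2255) = (-0.2049 - 0.06348i)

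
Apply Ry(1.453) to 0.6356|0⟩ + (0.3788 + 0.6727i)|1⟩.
(0.2235 - 0.4468i)|0⟩ + (0.7054 + 0.5028i)|1⟩

Ry(1.453) = [[cos(θ/2), −sin(θ/2)], [sin(θ/2), cos(θ/2)]]; θ = 1.453, cos(θ/2) ≈ 0.747504, sin(θ/2) ≈ 0.664257.
With a = amp(|0⟩) = 0.6356 and b = amp(|1⟩) = (0.3788 + 0.6727i):
new amp(|0⟩) = (0.747504)·a + (-0.664257)·b = (0.2235 - 0.4468i)
new amp(|1⟩) = (0.664257)·a + (0.747504)·b = (0.7054 + 0.5028i)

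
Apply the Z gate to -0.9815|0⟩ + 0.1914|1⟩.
-0.9815|0⟩ - 0.1914|1⟩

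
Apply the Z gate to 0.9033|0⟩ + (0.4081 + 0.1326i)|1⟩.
0.9033|0⟩ + (-0.4081 - 0.1326i)|1⟩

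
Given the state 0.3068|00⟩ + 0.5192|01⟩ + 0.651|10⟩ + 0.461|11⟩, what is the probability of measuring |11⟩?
0.2125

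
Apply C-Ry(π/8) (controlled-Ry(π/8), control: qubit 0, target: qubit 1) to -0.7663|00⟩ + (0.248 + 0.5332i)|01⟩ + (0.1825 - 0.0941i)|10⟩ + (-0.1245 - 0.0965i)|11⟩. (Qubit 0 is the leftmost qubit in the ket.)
-0.7663|00⟩ + (0.248 + 0.5332i)|01⟩ + (0.2033 - 0.07347i)|10⟩ + (-0.0865 - 0.113i)|11⟩

C-Ry(π/8) leaves the control-|0⟩ kets |00⟩, |01⟩ unchanged and applies Ry(π/8) to qubit 1 on the control-|1⟩ pair (|10⟩, |11⟩).
Ry(π/8) = [[cos(θ/2), −sin(θ/2)], [sin(θ/2), cos(θ/2)]]; θ = π/8, cos(θ/2) ≈ 0.980785, sin(θ/2) ≈ 0.19509.
With a = amp(|10⟩) = (0.1825 - 0.0941i) and b = amp(|11⟩) = (-0.1245 - 0.0965i):
new amp(|10⟩) = (0.980785)·a + (-0.19509)·b = (0.2033 - 0.07347i)
new amp(|11⟩) = (0.19509)·a + (0.980785)·b = (-0.0865 - 0.113i)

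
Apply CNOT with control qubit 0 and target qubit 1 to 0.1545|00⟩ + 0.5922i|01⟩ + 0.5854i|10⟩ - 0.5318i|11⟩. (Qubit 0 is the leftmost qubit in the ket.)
0.1545|00⟩ + 0.5922i|01⟩ - 0.5318i|10⟩ + 0.5854i|11⟩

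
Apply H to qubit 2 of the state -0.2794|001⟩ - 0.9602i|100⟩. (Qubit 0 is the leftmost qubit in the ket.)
-0.1976|000⟩ + 0.1976|001⟩ - 0.679i|100⟩ - 0.679i|101⟩

H on qubit 2 mixes each pair of kets that differ only in qubit 2: amplitudes (a, b) of (|…0…⟩, |…1…⟩) become ((a + b)/√2, (a − b)/√2). Kets absent from the input have amplitude 0.
(|000⟩, |001⟩): (a, b) = (0, -0.2794) → (-0.1976, 0.1976)
(|100⟩, |101⟩): (a, b) = (-0.9602i, 0) → (-0.679i, -0.679i)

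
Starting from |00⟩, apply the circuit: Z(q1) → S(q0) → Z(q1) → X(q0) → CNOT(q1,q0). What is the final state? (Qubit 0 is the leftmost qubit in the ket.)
|10⟩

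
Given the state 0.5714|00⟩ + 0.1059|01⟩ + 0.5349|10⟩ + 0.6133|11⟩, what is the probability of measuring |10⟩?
0.2861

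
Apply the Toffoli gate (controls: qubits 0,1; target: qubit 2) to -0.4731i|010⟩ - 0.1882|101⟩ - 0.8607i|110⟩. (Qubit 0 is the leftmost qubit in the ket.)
-0.4731i|010⟩ - 0.1882|101⟩ - 0.8607i|111⟩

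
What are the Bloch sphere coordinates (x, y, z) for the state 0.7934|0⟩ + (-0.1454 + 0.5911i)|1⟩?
(-0.2307, 0.938, 0.2589)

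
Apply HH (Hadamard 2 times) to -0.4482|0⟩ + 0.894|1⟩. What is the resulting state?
-0.4482|0⟩ + 0.894|1⟩

H² = I, so an even number of Hadamards cancels: H^2 = I and the state is unchanged.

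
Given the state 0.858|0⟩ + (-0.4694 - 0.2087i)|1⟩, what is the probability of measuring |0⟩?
0.7362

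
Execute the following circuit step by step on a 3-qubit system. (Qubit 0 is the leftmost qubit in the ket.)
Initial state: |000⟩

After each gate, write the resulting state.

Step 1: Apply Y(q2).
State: i|001⟩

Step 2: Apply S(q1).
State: i|001⟩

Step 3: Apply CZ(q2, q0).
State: i|001⟩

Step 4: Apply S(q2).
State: -|001⟩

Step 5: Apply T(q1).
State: -|001⟩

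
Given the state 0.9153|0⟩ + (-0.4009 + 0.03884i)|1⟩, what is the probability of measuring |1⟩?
0.1622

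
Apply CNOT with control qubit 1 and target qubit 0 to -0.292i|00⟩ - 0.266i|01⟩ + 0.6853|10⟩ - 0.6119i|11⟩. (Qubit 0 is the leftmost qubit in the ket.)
-0.292i|00⟩ - 0.6119i|01⟩ + 0.6853|10⟩ - 0.266i|11⟩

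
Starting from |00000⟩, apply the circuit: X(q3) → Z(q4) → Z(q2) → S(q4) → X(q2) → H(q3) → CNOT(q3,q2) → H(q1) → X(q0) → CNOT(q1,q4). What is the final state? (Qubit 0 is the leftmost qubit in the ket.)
-1/2|10010⟩ + 1/2|10100⟩ - 1/2|11011⟩ + 1/2|11101⟩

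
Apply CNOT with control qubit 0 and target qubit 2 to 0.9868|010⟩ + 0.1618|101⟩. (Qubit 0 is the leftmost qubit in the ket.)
0.9868|010⟩ + 0.1618|100⟩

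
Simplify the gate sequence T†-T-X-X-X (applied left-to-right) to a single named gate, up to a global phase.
X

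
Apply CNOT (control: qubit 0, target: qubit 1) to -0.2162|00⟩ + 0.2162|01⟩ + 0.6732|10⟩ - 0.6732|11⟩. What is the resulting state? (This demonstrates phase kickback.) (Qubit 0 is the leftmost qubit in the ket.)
-0.2162|00⟩ + 0.2162|01⟩ - 0.6732|10⟩ + 0.6732|11⟩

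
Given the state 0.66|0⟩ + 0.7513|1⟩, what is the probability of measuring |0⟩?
0.4356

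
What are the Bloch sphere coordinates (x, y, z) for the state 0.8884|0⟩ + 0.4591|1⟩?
(0.8157, 0, 0.5785)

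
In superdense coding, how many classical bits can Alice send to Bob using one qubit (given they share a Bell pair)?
2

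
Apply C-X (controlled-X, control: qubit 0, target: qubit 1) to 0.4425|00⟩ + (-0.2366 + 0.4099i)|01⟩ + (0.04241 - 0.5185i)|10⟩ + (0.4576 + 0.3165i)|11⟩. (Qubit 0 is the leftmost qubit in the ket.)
0.4425|00⟩ + (-0.2366 + 0.4099i)|01⟩ + (0.4576 + 0.3165i)|10⟩ + (0.04241 - 0.5185i)|11⟩

C-X leaves the control-|0⟩ kets |00⟩, |01⟩ unchanged and applies X to qubit 1 on the control-|1⟩ pair (|10⟩, |11⟩).
X = [[0, 1], [1, 0]].
With a = amp(|10⟩) = (0.04241 - 0.5185i) and b = amp(|11⟩) = (0.4576 + 0.3165i):
new amp(|10⟩) = (1)·b = (0.4576 + 0.3165i)
new amp(|11⟩) = (1)·a = (0.04241 - 0.5185i)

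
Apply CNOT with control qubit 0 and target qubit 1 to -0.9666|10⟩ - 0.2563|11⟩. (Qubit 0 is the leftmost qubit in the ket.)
-0.2563|10⟩ - 0.9666|11⟩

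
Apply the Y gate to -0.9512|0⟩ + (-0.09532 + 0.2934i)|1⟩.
(0.2934 + 0.09532i)|0⟩ - 0.9512i|1⟩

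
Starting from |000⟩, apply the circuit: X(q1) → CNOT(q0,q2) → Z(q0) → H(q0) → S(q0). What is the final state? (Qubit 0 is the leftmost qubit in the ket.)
1/√2|010⟩ + (1/√2)i|110⟩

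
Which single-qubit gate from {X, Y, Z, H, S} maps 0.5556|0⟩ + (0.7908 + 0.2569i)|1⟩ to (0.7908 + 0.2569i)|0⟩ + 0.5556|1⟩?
X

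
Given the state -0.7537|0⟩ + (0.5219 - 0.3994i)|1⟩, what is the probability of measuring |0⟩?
0.5681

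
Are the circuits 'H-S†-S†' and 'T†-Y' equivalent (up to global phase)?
No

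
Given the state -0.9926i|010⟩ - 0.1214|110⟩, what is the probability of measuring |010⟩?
0.9853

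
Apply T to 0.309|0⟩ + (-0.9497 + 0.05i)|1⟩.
0.309|0⟩ + (-0.7069 - 0.6362i)|1⟩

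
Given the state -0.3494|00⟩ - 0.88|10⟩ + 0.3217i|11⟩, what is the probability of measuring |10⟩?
0.7744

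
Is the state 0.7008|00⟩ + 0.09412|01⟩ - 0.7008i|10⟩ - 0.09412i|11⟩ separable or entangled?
Separable

Writing the state as a|00⟩ + b|01⟩ + c|10⟩ + d|11⟩, it is a product state iff ad − bc = 0.
Here (a, b, c, d) = (0.7008, 0.09412, -0.7008i, -0.09412i): ad − bc = (0.7008)(-0.09412i) − (0.09412)(-0.7008i) = 0, so the state is separable.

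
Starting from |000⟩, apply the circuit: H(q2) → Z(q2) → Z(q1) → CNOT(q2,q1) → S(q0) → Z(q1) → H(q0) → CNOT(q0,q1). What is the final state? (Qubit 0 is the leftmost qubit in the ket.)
1/2|000⟩ + 1/2|011⟩ + 1/2|101⟩ + 1/2|110⟩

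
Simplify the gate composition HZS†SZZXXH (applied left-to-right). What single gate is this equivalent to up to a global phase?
X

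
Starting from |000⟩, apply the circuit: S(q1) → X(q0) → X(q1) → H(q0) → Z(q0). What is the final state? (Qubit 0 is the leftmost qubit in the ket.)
1/√2|010⟩ + 1/√2|110⟩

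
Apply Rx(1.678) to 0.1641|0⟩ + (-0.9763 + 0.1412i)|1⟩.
(0.2147 + 0.7263i)|0⟩ + (-0.6524 - 0.02774i)|1⟩

Rx(1.678) = [[cos(θ/2), −i·sin(θ/2)], [−i·sin(θ/2), cos(θ/2)]]; θ = 1.678, cos(θ/2) ≈ 0.668207, sin(θ/2) ≈ 0.743975.
With a = amp(|0⟩) = 0.1641 and b = amp(|1⟩) = (-0.9763 + 0.1412i):
new amp(|0⟩) = (0.668207)·a + (-0.743975i)·b = (0.2147 + 0.7263i)
new amp(|1⟩) = (-0.743975i)·a + (0.668207)·b = (-0.6524 - 0.02774i)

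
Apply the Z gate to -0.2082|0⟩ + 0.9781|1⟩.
-0.2082|0⟩ - 0.9781|1⟩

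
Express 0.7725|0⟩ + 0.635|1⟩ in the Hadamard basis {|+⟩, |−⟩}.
0.9953|+⟩ + 0.09723|−⟩

With |ψ⟩ = α|0⟩ + β|1⟩, the Hadamard-basis coefficients are ⟨+|ψ⟩ = (α + β)/√2 and ⟨−|ψ⟩ = (α − β)/√2.
Here α = 0.7725, β = 0.635: (α + β)/√2 = 0.9953, (α − β)/√2 = 0.09723.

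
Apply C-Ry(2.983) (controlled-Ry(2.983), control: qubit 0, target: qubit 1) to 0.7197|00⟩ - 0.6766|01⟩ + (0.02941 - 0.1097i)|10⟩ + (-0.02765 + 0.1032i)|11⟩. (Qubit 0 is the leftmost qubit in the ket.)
0.7197|00⟩ - 0.6766|01⟩ + (0.02989 - 0.1116i)|10⟩ + (0.02713 - 0.1012i)|11⟩

C-Ry(2.983) leaves the control-|0⟩ kets |00⟩, |01⟩ unchanged and applies Ry(2.983) to qubit 1 on the control-|1⟩ pair (|10⟩, |11⟩).
Ry(2.983) = [[cos(θ/2), −sin(θ/2)], [sin(θ/2), cos(θ/2)]]; θ = 2.983, cos(θ/2) ≈ 0.0792133, sin(θ/2) ≈ 0.996858.
With a = amp(|10⟩) = (0.02941 - 0.1097i) and b = amp(|11⟩) = (-0.02765 + 0.1032i):
new amp(|10⟩) = (0.0792133)·a + (-0.996858)·b = (0.02989 - 0.1116i)
new amp(|11⟩) = (0.996858)·a + (0.0792133)·b = (0.02713 - 0.1012i)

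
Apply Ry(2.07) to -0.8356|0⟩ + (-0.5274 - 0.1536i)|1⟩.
(0.0269 + 0.1321i)|0⟩ + (-0.9878 - 0.07842i)|1⟩

Ry(2.07) = [[cos(θ/2), −sin(θ/2)], [sin(θ/2), cos(θ/2)]]; θ = 2.07, cos(θ/2) ≈ 0.510526, sin(θ/2) ≈ 0.859862.
With a = amp(|0⟩) = -0.8356 and b = amp(|1⟩) = (-0.5274 - 0.1536i):
new amp(|0⟩) = (0.510526)·a + (-0.859862)·b = (0.0269 + 0.1321i)
new amp(|1⟩) = (0.859862)·a + (0.510526)·b = (-0.9878 - 0.07842i)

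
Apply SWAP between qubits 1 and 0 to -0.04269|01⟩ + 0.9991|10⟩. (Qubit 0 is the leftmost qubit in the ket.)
0.9991|01⟩ - 0.04269|10⟩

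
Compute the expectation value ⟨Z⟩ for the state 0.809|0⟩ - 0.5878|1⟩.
0.309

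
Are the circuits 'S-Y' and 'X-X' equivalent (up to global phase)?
No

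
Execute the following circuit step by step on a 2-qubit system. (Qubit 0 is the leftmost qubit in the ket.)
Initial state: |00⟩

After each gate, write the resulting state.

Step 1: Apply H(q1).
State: 1/√2|00⟩ + 1/√2|01⟩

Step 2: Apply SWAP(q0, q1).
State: 1/√2|00⟩ + 1/√2|10⟩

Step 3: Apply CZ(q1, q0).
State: 1/√2|00⟩ + 1/√2|10⟩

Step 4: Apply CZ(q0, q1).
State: 1/√2|00⟩ + 1/√2|10⟩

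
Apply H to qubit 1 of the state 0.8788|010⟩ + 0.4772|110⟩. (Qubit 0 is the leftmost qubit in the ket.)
0.6214|000⟩ - 0.6214|010⟩ + 0.3374|100⟩ - 0.3374|110⟩

H on qubit 1 mixes each pair of kets that differ only in qubit 1: amplitudes (a, b) of (|…0…⟩, |…1…⟩) become ((a + b)/√2, (a − b)/√2). Kets absent from the input have amplitude 0.
(|000⟩, |010⟩): (a, b) = (0, 0.8788) → (0.6214, -0.6214)
(|100⟩, |110⟩): (a, b) = (0, 0.4772) → (0.3374, -0.3374)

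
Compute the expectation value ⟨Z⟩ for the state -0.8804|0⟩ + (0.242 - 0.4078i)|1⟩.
0.5502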